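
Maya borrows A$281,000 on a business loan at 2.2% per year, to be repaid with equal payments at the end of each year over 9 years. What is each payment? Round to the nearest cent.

A$34,756.25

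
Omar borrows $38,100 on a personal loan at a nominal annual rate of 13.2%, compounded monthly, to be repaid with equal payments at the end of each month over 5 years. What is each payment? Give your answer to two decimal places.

With 12 periods per year: i = 0.011, n = 60.
Annuity-PV factor = 43.752980; PMT = 38100 / 43.752980 = 870.7978

$870.80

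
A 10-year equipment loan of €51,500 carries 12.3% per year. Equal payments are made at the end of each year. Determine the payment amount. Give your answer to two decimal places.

Annuity-PV factor = 5.581507; PMT = 51500 / 5.581507 = 9,226.8990

€9,226.90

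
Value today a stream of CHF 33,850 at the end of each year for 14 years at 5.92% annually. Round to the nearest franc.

CHF 316,200

PV = PMT · [1 − (1+i)^(−n)] / i = 33850 · 9.341201 = 316,199.6584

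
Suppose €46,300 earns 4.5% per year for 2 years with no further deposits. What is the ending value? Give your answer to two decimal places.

46,300 × (1+0.045)^2 = 46,300 × 1.092025 = 50,560.7575

€50,560.76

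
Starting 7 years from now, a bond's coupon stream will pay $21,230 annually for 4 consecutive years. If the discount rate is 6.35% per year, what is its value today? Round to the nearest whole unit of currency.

$50,439

Value one period before first payment (t=6): 21230 × [1 − (1+0.0635)^(−4)] / 0.0635 = 21230 × 3.437514 = 72,978.4294
PV₀ = 72,978.4294 / (1+0.0635)^6 = 72,978.4294 / 1.446855 = 50,439.3577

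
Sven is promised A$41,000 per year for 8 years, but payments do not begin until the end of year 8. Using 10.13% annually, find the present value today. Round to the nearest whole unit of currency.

A$110,795

Value one period before first payment (t=7): 41000 × [1 − (1+0.1013)^(−8)] / 0.1013 = 41000 × 5.309772 = 217,700.6387
Discount back 7 years: 217,700.6387 × (1+0.1013)^(−7) = 217,700.6387 × 0.508933 = 110,795.0170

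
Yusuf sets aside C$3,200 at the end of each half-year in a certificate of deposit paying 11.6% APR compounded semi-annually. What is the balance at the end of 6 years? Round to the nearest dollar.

Periodic rate i = 0.116/2 = 0.058; n = 6 × 2 = 12 periods.
FV = PMT · [(1+i)^n − 1] / i = 3200 · 16.674261 = 53,357.6347

C$53,358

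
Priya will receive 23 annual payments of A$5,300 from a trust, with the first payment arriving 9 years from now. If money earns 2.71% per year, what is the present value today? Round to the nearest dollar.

A$72,537

PV at t=8 (ordinary 23-year annuity): 5300 × a(23|0.0271) = 5300 × 16.950597 = 89,838.1640
Discount back 8 years: 89,838.1640 × (1+0.0271)^(−8) = 89,838.1640 × 0.807418 = 72,536.9072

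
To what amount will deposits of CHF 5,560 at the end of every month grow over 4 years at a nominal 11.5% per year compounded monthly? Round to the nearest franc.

Periodic rate i = 0.115/12 = 0.00958333; n = 4 × 12 = 48 periods.
FV = PMT · [(1+i)^n − 1] / i = 5560 · 60.585221 = 336,853.8280

CHF 336,854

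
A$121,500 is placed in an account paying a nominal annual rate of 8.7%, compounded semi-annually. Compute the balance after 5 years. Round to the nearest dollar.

A$185,995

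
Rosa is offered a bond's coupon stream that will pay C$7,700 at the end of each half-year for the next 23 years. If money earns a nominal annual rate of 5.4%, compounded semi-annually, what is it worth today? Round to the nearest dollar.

i = 0.054/2 = 0.027 per half-year; n = 23·2 = 46.
PV = 7700 × [1 − (1+0.027)^(−46)] / 0.027 = 7700 × 26.162874 = 201,454.1317

C$201,454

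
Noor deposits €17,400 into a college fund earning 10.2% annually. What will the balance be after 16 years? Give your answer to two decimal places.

€82,310.41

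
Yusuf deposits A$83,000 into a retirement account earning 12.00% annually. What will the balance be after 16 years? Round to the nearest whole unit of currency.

A$508,823

83,000 × (1+0.12)^16 = 83,000 × 6.130394 = 508,822.6730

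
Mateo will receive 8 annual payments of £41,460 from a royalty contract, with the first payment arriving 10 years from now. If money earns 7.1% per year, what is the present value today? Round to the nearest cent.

Value one period before first payment (t=9): 41460 × [1 − (1+0.071)^(−8)] / 0.071 = 41460 × 5.948227 = 246,613.4941
Discount back 9 years: 246,613.4941 × (1+0.071)^(−9) = 246,613.4941 × 0.539380 = 133,018.3631

£133,018.36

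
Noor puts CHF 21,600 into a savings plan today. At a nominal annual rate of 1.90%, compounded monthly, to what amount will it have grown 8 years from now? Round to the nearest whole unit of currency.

CHF 25,143

With 12 periods per year: i = 0.00158333, n = 96.
21,600 × (1+0.00158333)^96 = 21,600 × 1.164020 = 25,142.8386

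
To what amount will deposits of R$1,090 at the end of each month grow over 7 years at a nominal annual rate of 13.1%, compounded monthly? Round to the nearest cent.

With 12 periods per year: i = 0.0109167, n = 84.
FV = PMT · [(1+i)^n − 1] / i = 1090 · 136.431107 = 148,709.9070

R$148,709.91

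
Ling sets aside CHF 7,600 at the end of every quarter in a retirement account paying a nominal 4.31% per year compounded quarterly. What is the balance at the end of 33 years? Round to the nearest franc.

Periodic rate i = 0.0431/4 = 0.010775; n = 33 × 4 = 132 periods.
FV = PMT · [(1+i)^n − 1] / i = 7600 · 289.115417 = 2,197,277.1726

CHF 2,197,277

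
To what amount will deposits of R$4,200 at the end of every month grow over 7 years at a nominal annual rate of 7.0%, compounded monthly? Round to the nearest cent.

i = 0.07/12 = 0.00583333 per month; n = 7·12 = 84.
FV = PMT · [(1+i)^n − 1] / i = 4200 · 107.998981 = 453,595.7189

R$453,595.72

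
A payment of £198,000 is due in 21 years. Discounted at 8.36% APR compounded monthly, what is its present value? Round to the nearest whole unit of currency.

With 12 periods per year: i = 0.00696667, n = 252.
PV = FV·(1+i)^(−n) = 198,000 × 0.173859 = 34,424.0041

£34,424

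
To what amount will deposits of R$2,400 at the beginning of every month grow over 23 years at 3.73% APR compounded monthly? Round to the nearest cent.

R$1,049,524.21

Periodic rate i = 0.0373/12 = 0.00310833; n = 23 × 12 = 276 periods.
Accumulation factor s(276|0.00310833) × (1+i) = 437.301752; FV = 2400 × 437.301752 = 1,049,524.2057
Payments are at the start of each period, so multiply by (1+i).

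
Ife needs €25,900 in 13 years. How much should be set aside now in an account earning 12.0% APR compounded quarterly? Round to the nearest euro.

€5,569

With 4 periods per year: i = 0.03, n = 52.
PV = FV·(1+i)^(−n) = 25,900 × 0.215013 = 5,568.8315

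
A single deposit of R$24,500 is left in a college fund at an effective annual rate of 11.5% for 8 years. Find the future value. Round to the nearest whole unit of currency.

R$58,528

FV = 24,500 × (1 + 0.115)^8 = 58,528.1805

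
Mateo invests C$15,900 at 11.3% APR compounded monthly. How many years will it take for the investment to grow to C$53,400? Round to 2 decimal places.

10.77 years

Periodic rate i = 0.113/12 = 0.00941667.
(1+i)^n = 53400/15900 = 3.35849, so n = ln 3.35849 / ln 1.00942 = 129.2588 months
= 129.2588/12 years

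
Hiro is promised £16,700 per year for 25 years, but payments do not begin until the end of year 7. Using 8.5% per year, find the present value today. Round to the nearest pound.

Value one period before first payment (t=6): 16700 × [1 − (1+0.085)^(−25)] / 0.085 = 16700 × 10.234191 = 170,910.9860
Discount back 6 years: 170,910.9860 × (1+0.085)^(−6) = 170,910.9860 × 0.612945 = 104,759.0498

£104,759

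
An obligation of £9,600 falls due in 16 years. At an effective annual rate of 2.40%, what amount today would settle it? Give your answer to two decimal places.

PV = FV·(1+i)^(−n) = 9,600 × 0.684228 = 6,568.5866

£6,568.59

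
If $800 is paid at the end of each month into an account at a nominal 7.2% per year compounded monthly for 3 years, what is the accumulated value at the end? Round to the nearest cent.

$32,040.21

With 12 periods per year: i = 0.006, n = 36.
Accumulation factor s(36|0.006) = 40.050268; FV = 800 × 40.050268 = 32,040.2141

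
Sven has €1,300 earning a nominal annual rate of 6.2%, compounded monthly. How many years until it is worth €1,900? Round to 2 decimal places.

6.14 years

Periodic rate i = 0.062/12 = 0.00516667.
n = ln(1900/1300) / ln(1+0.00516667) = ln(1.46154) / 0.005153 = 73.6392 months
= 73.6392/12 years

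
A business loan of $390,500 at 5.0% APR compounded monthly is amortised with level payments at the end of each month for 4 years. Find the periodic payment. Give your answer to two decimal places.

$8,992.94

Periodic rate i = 0.05/12 = 0.00416667; n = 4 × 12 = 48 periods.
PMT = 390500 / ( [1 − (1+0.00416667)^(−48)] / 0.00416667 ) = 390500 / 43.422956 = 8,992.9391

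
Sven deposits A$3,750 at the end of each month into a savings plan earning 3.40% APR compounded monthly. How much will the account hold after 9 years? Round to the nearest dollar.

A$473,023

With 12 periods per year: i = 0.00283333, n = 108.
Accumulation factor s(108|0.00283333) = 126.139362; FV = 3750 × 126.139362 = 473,022.6061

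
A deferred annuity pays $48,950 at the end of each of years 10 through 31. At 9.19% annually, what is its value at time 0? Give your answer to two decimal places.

Value one period before first payment (t=9): 48950 × [1 − (1+0.0919)^(−22)] / 0.0919 = 48950 × 9.308637 = 455,657.7570
Discount back 9 years: 455,657.7570 × (1+0.0919)^(−9) = 455,657.7570 × 0.453267 = 206,534.6743

$206,534.67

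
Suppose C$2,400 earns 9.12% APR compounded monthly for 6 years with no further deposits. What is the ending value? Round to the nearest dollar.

C$4,140

Periodic rate i = 0.0912/12 = 0.0076; n = 6 × 12 = 72 periods.
FV = PV·(1+i)^n = 2,400 × 1.724835 = 4,139.6028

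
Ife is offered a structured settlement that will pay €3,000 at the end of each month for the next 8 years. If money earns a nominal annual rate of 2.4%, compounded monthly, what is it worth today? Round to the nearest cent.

€261,802.30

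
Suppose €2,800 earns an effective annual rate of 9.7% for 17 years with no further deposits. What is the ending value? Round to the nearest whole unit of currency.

€13,510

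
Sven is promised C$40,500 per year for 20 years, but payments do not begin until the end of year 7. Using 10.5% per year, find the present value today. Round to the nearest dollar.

Value one period before first payment (t=6): 40500 × [1 − (1+0.105)^(−20)] / 0.105 = 40500 × 8.230909 = 333,351.8110
PV₀ = 333,351.8110 / (1+0.105)^6 = 333,351.8110 / 1.820429 = 183,117.2049

C$183,117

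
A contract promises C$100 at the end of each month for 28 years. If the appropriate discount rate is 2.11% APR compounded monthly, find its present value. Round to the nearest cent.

C$25,355.18

Periodic rate i = 0.0211/12 = 0.00175833; n = 28 × 12 = 336 periods.
PV = PMT · [1 − (1+i)^(−n)] / i = 100 · 253.551792 = 25,355.1792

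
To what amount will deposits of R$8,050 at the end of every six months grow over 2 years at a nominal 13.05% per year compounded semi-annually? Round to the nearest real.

Periodic rate i = 0.1305/2 = 0.06525; n = 2 × 2 = 4 periods.
FV = 8050 × [(1+0.06525)^4 − 1] / 0.06525 = 8050 × 4.408808 = 35,490.9049

R$35,491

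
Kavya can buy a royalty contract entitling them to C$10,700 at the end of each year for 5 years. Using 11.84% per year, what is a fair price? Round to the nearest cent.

PV = PMT · [1 − (1+i)^(−n)] / i = 10700 · 3.619110 = 38,724.4809

C$38,724.48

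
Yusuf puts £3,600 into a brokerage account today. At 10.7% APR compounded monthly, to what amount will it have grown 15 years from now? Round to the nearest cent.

With 12 periods per year: i = 0.00891667, n = 180.
FV = 3,600 × (1 + 0.00891667)^180 = 17,793.2732

£17,793.27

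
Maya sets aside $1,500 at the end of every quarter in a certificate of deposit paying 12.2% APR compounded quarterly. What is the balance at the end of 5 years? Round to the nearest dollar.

With 4 periods per year: i = 0.0305, n = 20.
FV = PMT · [(1+i)^n − 1] / i = 1500 · 27.007456 = 40,511.1834

$40,511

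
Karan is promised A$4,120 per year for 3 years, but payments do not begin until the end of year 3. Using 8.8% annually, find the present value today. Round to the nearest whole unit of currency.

A$8,842

PV at t=2 (ordinary 3-year annuity): 4120 × a(3|0.088) = 4120 × 2.540345 = 10,466.2196
PV₀ = 10,466.2196 / (1+0.088)^2 = 10,466.2196 / 1.183744 = 8,841.6242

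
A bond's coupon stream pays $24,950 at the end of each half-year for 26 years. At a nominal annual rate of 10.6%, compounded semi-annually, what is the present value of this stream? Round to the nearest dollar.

With 2 periods per year: i = 0.053, n = 52.
PV = PMT · [1 − (1+i)^(−n)] / i = 24950 · 17.581309 = 438,653.6566

$438,654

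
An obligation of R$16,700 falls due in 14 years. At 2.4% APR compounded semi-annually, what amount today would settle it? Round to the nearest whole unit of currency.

Periodic rate i = 0.024/2 = 0.012; n = 14 × 2 = 28 periods.
Discount factor = (1+0.012)^(−28) = 0.716054; PV = 16,700 × 0.716054 = 11,958.0984

R$11,958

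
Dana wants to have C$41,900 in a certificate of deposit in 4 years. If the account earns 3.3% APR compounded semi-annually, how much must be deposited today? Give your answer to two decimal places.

C$36,758.26

With 2 periods per year: i = 0.0165, n = 8.
Discount factor = (1+0.0165)^(−8) = 0.877285; PV = 41,900 × 0.877285 = 36,758.2612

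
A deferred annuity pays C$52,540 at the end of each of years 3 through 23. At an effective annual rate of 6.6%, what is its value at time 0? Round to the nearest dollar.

Value one period before first payment (t=2): 52540 × [1 − (1+0.066)^(−21)] / 0.066 = 52540 × 11.192795 = 588,069.4665
PV₀ = 588,069.4665 / (1+0.066)^2 = 588,069.4665 / 1.136356 = 517,504.6081

C$517,505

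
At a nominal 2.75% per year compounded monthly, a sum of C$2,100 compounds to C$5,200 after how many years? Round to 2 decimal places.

Periodic rate i = 0.0275/12 = 0.00229167.
n = ln(5200/2100) / ln(1+0.00229167) = ln(2.47619) / 0.002289 = 396.1134 months
= 396.1134/12 years

33.01 years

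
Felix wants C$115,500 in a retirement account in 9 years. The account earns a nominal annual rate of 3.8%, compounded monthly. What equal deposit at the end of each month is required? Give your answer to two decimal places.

With 12 periods per year: i = 0.00316667, n = 108.
PMT = 115500 / ( [(1+0.00316667)^108 − 1] / 0.00316667 ) = 115500 / 128.526255 = 898.6491

C$898.65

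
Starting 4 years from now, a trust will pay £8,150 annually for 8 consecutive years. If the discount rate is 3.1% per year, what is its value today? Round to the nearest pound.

PV at t=3 (ordinary 8-year annuity): 8150 × a(8|0.031) = 8150 × 6.990174 = 56,969.9193
PV₀ = 56,969.9193 / (1+0.031)^3 = 56,969.9193 / 1.095913 = 51,983.9898

£51,984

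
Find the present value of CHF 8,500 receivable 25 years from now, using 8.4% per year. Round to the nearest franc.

PV = FV·(1+i)^(−n) = 8,500 × 0.133128 = 1,131.5842

CHF 1,132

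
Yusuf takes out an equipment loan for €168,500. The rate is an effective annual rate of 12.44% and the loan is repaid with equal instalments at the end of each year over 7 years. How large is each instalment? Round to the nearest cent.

PMT = 168500 / ( [1 − (1+0.1244)^(−7)] / 0.1244 ) = 168500 / 4.500781 = 37,437.9446

€37,437.94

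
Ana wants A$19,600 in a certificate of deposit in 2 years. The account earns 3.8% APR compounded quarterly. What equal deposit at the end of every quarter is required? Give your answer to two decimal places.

Periodic rate i = 0.038/4 = 0.0095; n = 2 × 4 = 8 periods.
FV-annuity factor = 8.271114; PMT = 19600 / 8.271114 = 2,369.6927

A$2,369.69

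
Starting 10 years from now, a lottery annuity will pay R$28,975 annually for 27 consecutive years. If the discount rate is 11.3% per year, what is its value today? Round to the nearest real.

PV at t=9 (ordinary 27-year annuity): 28975 × a(27|0.113) = 28975 × 8.358025 = 242,173.7789
PV₀ = 242,173.7789 / (1+0.113)^9 = 242,173.7789 / 2.620936 = 92,399.7167

R$92,400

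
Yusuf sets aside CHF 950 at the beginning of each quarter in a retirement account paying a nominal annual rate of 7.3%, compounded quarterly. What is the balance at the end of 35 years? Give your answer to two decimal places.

CHF 613,700.31

With 4 periods per year: i = 0.01825, n = 140.
FV = 950 × [(1+0.01825)^140 − 1] / 0.01825 × (1+i) = 950 × 646.000328 = 613,700.3117
(annuity-due: payments at period start, so ×(1+i).)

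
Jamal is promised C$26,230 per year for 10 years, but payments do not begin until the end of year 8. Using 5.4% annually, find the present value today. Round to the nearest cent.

C$137,478.35

PV at t=7 (ordinary 10-year annuity): 26230 × a(10|0.054) = 26230 × 7.573913 = 198,663.7256
Discount back 7 years: 198,663.7256 × (1+0.054)^(−7) = 198,663.7256 × 0.692015 = 137,478.3463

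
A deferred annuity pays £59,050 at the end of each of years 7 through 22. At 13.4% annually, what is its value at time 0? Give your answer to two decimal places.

Value one period before first payment (t=6): 59050 × [1 − (1+0.134)^(−16)] / 0.134 = 59050 × 6.464788 = 381,745.7409
PV₀ = 381,745.7409 / (1+0.134)^6 = 381,745.7409 / 2.126563 = 179,512.9869

£179,512.99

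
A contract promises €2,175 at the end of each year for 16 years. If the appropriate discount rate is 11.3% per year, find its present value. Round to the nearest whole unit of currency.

PV = 2175 × [1 − (1+0.113)^(−16)] / 0.113 = 2175 × 7.253682 = 15,776.7590

€15,777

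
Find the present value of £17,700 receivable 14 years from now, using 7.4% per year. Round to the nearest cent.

£6,514.98

Discount factor = (1+0.074)^(−14) = 0.368078; PV = 17,700 × 0.368078 = 6,514.9836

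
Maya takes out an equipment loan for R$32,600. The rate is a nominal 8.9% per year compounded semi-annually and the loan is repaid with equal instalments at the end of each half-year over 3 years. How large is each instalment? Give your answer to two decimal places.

R$6,310.24

With 2 periods per year: i = 0.0445, n = 6.
Annuity-PV factor = 5.166204; PMT = 32600 / 5.166204 = 6,310.2424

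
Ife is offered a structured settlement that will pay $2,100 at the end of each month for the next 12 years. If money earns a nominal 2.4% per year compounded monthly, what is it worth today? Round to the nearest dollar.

$262,524

With 12 periods per year: i = 0.002, n = 144.
PV = PMT · [1 − (1+i)^(−n)] / i = 2100 · 125.011366 = 262,523.8695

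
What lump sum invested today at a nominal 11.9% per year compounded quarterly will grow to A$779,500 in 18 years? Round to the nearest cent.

i = 0.119/4 = 0.02975 per quarter; n = 18·4 = 72.
Discount factor = (1+0.02975)^(−72) = 0.121146; PV = 779,500 × 0.121146 = 94,433.5844

A$94,433.58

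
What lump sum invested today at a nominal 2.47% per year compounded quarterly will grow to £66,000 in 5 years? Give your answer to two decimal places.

With 4 periods per year: i = 0.006175, n = 20.
PV = FV·(1+i)^(−n) = 66,000 × 0.884157 = 58,354.3838

£58,354.38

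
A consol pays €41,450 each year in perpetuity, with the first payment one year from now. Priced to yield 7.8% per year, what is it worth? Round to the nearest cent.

€531,410.26

PV = PMT / i = 41450 / 0.078 = 531,410.2564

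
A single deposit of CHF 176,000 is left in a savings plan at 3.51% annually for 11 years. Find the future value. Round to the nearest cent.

CHF 257,227.89

FV = PV·(1+i)^n = 176,000 × 1.461522 = 257,227.8941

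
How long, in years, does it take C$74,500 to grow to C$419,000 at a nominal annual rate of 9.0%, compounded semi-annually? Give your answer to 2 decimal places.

19.62 years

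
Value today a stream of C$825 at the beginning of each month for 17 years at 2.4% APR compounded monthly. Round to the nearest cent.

With 12 periods per year: i = 0.002, n = 204.
PV = PMT · [1 − (1+i)^(−n)] / i × (1+i) = 825 · 167.709808 = 138,360.5916
(Beginning-of-period payments → annuity-due factor ×(1+i).)

C$138,360.59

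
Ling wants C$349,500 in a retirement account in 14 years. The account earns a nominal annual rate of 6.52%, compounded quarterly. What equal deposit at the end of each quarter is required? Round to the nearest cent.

With 4 periods per year: i = 0.0163, n = 56.
FV-annuity factor = 90.369396; PMT = 349500 / 90.369396 = 3,867.4597

C$3,867.46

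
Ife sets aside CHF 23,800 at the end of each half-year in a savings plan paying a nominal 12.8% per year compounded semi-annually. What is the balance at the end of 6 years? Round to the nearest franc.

With 2 periods per year: i = 0.064, n = 12.
FV = 23800 × [(1+0.064)^12 − 1] / 0.064 = 23800 × 17.269218 = 411,007.3798

CHF 411,007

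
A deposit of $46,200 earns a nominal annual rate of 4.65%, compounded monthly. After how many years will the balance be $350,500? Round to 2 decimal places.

43.66 years

Periodic rate i = 0.0465/12 = 0.003875.
n = ln(350500/46200) / ln(1+0.003875) = ln(7.58658) / 0.003868 = 523.9495 months
= 523.9495/12 years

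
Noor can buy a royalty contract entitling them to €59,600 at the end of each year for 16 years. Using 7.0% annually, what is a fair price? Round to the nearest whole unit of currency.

€563,020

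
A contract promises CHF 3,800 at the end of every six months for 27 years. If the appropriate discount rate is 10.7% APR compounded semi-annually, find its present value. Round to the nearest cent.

CHF 66,770.44

With 2 periods per year: i = 0.0535, n = 54.
PV = PMT · [1 − (1+i)^(−n)] / i = 3800 · 17.571168 = 66,770.4393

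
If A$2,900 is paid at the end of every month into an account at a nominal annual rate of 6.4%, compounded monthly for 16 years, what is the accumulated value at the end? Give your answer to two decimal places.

A$966,104.53

Periodic rate i = 0.064/12 = 0.00533333; n = 16 × 12 = 192 periods.
FV = PMT · [(1+i)^n − 1] / i = 2900 · 333.139492 = 966,104.5280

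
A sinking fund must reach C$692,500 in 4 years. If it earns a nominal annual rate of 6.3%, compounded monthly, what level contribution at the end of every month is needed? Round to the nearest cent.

C$12,723.18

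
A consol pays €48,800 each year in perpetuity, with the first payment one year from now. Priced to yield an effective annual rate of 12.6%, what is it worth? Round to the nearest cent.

€387,301.59

PV = PMT / i = 48800 / 0.126 = 387,301.5873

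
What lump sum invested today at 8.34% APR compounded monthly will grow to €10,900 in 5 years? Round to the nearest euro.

€7,194

With 12 periods per year: i = 0.00695, n = 60.
PV = 10,900 / (1 + 0.00695)^60 = 10,900 / 1.515215 = 7,193.6967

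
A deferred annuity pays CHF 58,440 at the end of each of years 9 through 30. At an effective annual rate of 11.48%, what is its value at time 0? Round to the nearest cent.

CHF 193,862.05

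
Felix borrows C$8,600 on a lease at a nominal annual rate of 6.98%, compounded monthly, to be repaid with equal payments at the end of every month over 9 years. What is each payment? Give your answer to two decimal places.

C$107.47

Periodic rate i = 0.0698/12 = 0.00581667; n = 9 × 12 = 108 periods.
Annuity-PV factor = 80.024655; PMT = 8600 / 80.024655 = 107.4669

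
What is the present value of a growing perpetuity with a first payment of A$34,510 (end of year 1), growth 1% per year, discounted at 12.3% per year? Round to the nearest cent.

A$305,398.23

PV = D₁/(r − g) = 34510/(0.123 − 0.01) = 305,398.2301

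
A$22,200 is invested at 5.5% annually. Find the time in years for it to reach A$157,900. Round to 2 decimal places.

36.64 years

n = ln(157900/22200) / ln(1+0.055) = ln(7.11261) / 0.053541 = 36.6425 years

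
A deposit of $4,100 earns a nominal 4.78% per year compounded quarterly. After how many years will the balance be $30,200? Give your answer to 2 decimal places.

42.02 years

Periodic rate i = 0.0478/4 = 0.01195.
n = ln(30200/4100) / ln(1+0.01195) = ln(7.36585) / 0.011879 = 168.0973 quarters
= 168.0973/4 years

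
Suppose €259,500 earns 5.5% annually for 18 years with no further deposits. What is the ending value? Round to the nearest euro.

259,500 × (1+0.055)^18 = 259,500 × 2.621466 = 680,270.4960

€680,270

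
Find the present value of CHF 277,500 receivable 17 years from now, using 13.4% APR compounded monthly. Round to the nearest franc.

CHF 28,802

Periodic rate i = 0.134/12 = 0.0111667; n = 17 × 12 = 204 periods.
PV = FV·(1+i)^(−n) = 277,500 × 0.103791 = 28,802.0299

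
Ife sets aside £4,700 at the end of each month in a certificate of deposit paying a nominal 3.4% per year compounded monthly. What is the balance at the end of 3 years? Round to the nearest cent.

£177,865.31

Periodic rate i = 0.034/12 = 0.00283333; n = 3 × 12 = 36 periods.
Accumulation factor s(36|0.00283333) = 37.843683; FV = 4700 × 37.843683 = 177,865.3092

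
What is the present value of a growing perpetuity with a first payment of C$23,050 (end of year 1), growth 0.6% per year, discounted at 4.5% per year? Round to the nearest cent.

C$591,025.64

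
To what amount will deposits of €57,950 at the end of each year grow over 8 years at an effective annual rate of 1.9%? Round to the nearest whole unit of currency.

FV = 57950 × [(1+0.019)^8 − 1] / 0.019 = 57950 × 8.552703 = 495,629.1677

€495,629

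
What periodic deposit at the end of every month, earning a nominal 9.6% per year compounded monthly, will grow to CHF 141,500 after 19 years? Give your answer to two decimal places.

CHF 219.73

Periodic rate i = 0.096/12 = 0.008; n = 19 × 12 = 228 periods.
FV-annuity factor = 643.973430; PMT = 141500 / 643.973430 = 219.7296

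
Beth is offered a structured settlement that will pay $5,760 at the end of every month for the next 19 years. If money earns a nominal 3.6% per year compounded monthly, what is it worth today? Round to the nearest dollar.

With 12 periods per year: i = 0.003, n = 228.
PV = 5760 × [1 − (1+0.003)^(−228)] / 0.003 = 5760 × 164.962828 = 950,185.8864

$950,186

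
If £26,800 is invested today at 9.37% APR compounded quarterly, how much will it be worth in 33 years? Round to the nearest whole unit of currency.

Periodic rate i = 0.0937/4 = 0.023425; n = 33 × 4 = 132 periods.
FV = 26,800 × (1 + 0.023425)^132 = 569,547.1031

£569,547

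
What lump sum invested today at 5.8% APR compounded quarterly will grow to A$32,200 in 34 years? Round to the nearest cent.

A$4,545.45

i = 0.058/4 = 0.0145 per quarter; n = 34·4 = 136.
Discount factor = (1+0.0145)^(−136) = 0.141163; PV = 32,200 × 0.141163 = 4,545.4500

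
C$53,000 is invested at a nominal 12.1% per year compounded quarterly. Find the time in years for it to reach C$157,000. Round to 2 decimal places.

9.11 years

Periodic rate i = 0.121/4 = 0.03025.
(1+i)^n = 157000/53000 = 2.96226, so n = ln 2.96226 / ln 1.03025 = 36.4396 quarters
= 36.4396/4 years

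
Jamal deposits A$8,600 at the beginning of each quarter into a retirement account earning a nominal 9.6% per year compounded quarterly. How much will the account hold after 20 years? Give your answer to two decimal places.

A$2,079,783.43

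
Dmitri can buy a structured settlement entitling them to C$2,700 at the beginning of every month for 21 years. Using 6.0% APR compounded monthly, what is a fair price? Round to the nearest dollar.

Periodic rate i = 0.06/12 = 0.005; n = 21 × 12 = 252 periods.
Annuity factor a(252|0.005) × (1+i) = 143.806260; PV = 2700 × 143.806260 = 388,276.9027
Payments are at the start of each period, so multiply by (1+i).

C$388,277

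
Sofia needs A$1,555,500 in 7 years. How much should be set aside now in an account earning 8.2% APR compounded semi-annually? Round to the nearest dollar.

i = 0.082/2 = 0.041 per half-year; n = 7·2 = 14.
PV = FV·(1+i)^(−n) = 1,555,500 × 0.569757 = 886,257.2528

A$886,257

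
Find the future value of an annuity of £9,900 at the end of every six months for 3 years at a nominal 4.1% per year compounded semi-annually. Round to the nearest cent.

Periodic rate i = 0.041/2 = 0.0205; n = 3 × 2 = 6 periods.
FV = 9900 × [(1+0.0205)^6 − 1] / 0.0205 = 9900 × 6.316035 = 62,528.7494

£62,528.75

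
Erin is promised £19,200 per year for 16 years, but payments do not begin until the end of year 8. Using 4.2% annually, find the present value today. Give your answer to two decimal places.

Value one period before first payment (t=7): 19200 × [1 − (1+0.042)^(−16)] / 0.042 = 19200 × 11.482245 = 220,459.1108
PV₀ = 220,459.1108 / (1+0.042)^7 = 220,459.1108 / 1.333749 = 165,292.8313

£165,292.83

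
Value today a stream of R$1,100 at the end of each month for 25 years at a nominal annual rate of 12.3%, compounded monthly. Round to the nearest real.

With 12 periods per year: i = 0.01025, n = 300.
Annuity factor a(300|0.01025) = 92.983581; PV = 1100 × 92.983581 = 102,281.9386

R$102,282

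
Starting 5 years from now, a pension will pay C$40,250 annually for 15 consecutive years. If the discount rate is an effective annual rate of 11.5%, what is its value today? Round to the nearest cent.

C$182,204.94

Value one period before first payment (t=4): 40250 × [1 − (1+0.115)^(−15)] / 0.115 = 40250 × 6.996708 = 281,617.4906
Discount back 4 years: 281,617.4906 × (1+0.115)^(−4) = 281,617.4906 × 0.646994 = 182,204.9431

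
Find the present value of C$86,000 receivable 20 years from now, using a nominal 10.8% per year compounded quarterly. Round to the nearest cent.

C$10,206.17

With 4 periods per year: i = 0.027, n = 80.
Discount factor = (1+0.027)^(−80) = 0.118676; PV = 86,000 × 0.118676 = 10,206.1739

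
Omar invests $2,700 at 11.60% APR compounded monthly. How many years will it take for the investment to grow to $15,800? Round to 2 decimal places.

15.30 years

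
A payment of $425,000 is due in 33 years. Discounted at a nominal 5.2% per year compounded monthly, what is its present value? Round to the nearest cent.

i = 0.052/12 = 0.00433333 per month; n = 33·12 = 396.
PV = FV·(1+i)^(−n) = 425,000 × 0.180452 = 76,691.9281

$76,691.93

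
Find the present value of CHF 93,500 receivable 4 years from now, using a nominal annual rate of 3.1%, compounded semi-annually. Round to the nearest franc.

CHF 82,675

i = 0.031/2 = 0.0155 per half-year; n = 4·2 = 8.
PV = FV·(1+i)^(−n) = 93,500 × 0.884220 = 82,674.6165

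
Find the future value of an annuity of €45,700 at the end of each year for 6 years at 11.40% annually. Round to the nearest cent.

€365,288.13

FV = PMT · [(1+i)^n − 1] / i = 45700 · 7.993176 = 365,288.1336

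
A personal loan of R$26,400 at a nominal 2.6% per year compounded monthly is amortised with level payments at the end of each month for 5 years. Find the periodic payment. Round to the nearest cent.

R$469.70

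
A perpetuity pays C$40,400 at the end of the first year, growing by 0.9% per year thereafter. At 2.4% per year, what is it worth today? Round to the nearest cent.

C$2,693,333.33

PV = D₁/(r − g) = 40400/(0.024 − 0.009) = 2,693,333.3333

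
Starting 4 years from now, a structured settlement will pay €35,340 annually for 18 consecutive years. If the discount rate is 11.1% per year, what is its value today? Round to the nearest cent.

PV at t=3 (ordinary 18-year annuity): 35340 × a(18|0.111) = 35340 × 7.654369 = 270,505.3936
PV₀ = 270,505.3936 / (1+0.111)^3 = 270,505.3936 / 1.371331 = 197,257.6033

€197,257.60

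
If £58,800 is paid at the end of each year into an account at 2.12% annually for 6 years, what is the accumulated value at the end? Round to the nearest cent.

FV = PMT · [(1+i)^n − 1] / i = 58800 · 6.327133 = 372,035.4168

£372,035.42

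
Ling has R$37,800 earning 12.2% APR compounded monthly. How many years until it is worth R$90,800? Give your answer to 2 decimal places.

7.22 years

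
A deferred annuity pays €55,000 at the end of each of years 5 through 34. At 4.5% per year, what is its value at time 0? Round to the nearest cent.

€751,257.77

Value one period before first payment (t=4): 55000 × [1 − (1+0.045)^(−30)] / 0.045 = 55000 × 16.288889 = 895,888.8699
PV₀ = 895,888.8699 / (1+0.045)^4 = 895,888.8699 / 1.192519 = 751,257.7745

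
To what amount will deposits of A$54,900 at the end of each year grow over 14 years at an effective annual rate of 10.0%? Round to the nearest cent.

Accumulation factor s(14|0.1) = 27.974983; FV = 54900 × 27.974983 = 1,535,826.5864

A$1,535,826.59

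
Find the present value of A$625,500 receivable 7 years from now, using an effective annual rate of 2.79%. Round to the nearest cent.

A$515,906.80

PV = 625,500 / (1 + 0.0279)^7 = 625,500 / 1.212428 = 515,906.7993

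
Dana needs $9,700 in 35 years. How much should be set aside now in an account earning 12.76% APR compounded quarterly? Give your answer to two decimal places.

$119.54

With 4 periods per year: i = 0.0319, n = 140.
PV = FV·(1+i)^(−n) = 9,700 × 0.012324 = 119.5380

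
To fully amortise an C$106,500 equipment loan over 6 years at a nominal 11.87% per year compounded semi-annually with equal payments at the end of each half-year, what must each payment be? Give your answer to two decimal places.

C$12,657.78

Periodic rate i = 0.1187/2 = 0.05935; n = 6 × 2 = 12 periods.
Annuity-PV factor = 8.413801; PMT = 106500 / 8.413801 = 12,657.7754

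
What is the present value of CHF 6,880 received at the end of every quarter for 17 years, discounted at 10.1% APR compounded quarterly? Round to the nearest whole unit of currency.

CHF 222,483

With 4 periods per year: i = 0.02525, n = 68.
PV = PMT · [1 − (1+i)^(−n)] / i = 6880 · 32.337654 = 222,483.0584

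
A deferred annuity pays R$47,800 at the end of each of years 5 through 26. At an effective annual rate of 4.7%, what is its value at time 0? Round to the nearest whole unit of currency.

PV at t=4 (ordinary 22-year annuity): 47800 × a(22|0.047) = 47800 × 13.530638 = 646,764.4780
PV₀ = 646,764.4780 / (1+0.047)^4 = 646,764.4780 / 1.201674 = 538,219.5051

R$538,220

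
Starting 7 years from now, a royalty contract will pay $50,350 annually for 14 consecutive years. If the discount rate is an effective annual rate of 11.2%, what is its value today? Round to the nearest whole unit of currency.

$183,980

PV at t=6 (ordinary 14-year annuity): 50350 × a(14|0.112) = 50350 × 6.908741 = 347,855.0987
PV₀ = 347,855.0987 / (1+0.112)^6 = 347,855.0987 / 1.890727 = 183,979.5914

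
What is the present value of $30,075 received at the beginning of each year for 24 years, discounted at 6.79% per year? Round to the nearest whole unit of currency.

$375,252

Annuity factor a(24|0.0679) × (1+i) = 12.477216; PV = 30075 × 12.477216 = 375,252.2680
Payments are at the start of each period, so multiply by (1+i).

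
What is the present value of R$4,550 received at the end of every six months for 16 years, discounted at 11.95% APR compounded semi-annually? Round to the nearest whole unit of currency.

R$64,261

Periodic rate i = 0.1195/2 = 0.05975; n = 16 × 2 = 32 periods.
PV = 4550 × [1 − (1+0.05975)^(−32)] / 0.05975 = 4550 × 14.123323 = 64,261.1197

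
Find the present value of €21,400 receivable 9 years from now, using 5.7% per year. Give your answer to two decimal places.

€12,993.88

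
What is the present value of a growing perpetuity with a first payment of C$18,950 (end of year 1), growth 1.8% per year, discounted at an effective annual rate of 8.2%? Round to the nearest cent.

C$296,093.75

PV = PMT / (i − g) = 18950 / (0.082 − 0.018) = 18950 / 0.064000 = 296,093.7500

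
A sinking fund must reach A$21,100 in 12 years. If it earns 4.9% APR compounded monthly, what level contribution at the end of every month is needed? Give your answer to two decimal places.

A$107.94

i = 0.049/12 = 0.00408333 per month; n = 12·12 = 144.
FV-annuity factor = 195.484858; PMT = 21100 / 195.484858 = 107.9367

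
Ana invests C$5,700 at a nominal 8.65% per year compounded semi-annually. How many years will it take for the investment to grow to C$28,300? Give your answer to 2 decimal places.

18.92 years

Periodic rate i = 0.0865/2 = 0.04325.
(1+i)^n = 28300/5700 = 4.96491, so n = ln 4.96491 / ln 1.04325 = 37.8452 half-years
= 37.8452/2 years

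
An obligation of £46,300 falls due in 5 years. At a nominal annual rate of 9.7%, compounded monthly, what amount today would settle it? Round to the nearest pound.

£28,562

i = 0.097/12 = 0.00808333 per month; n = 5·12 = 60.
PV = FV·(1+i)^(−n) = 46,300 × 0.616899 = 28,562.4143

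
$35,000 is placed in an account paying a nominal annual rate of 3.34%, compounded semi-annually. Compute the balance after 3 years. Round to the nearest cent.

$38,656.72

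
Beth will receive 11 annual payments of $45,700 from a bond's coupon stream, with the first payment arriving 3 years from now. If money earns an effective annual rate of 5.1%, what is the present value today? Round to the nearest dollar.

$341,859

PV at t=2 (ordinary 11-year annuity): 45700 × a(11|0.051) = 45700 × 8.262962 = 377,617.3663
PV₀ = 377,617.3663 / (1+0.051)^2 = 377,617.3663 / 1.104601 = 341,858.6135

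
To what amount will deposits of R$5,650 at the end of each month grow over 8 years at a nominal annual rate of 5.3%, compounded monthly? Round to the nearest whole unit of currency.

R$673,696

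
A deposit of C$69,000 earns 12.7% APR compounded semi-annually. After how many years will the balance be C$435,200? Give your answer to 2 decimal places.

14.96 years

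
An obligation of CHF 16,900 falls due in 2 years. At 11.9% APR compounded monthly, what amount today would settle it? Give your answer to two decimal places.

Periodic rate i = 0.119/12 = 0.00991667; n = 2 × 12 = 24 periods.
PV = 16,900 / (1 + 0.00991667)^24 = 16,900 / 1.267223 = 13,336.2509

CHF 13,336.25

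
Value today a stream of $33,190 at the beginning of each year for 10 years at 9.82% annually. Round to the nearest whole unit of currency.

PV = 33190 × [1 − (1+0.0982)^(−10)] / 0.0982 × (1+i) = 33190 × 6.800460 = 225,707.2668
(annuity-due: payments at period start, so ×(1+i).)

$225,707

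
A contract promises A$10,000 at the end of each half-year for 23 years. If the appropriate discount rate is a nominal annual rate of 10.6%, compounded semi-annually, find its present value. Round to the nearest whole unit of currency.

A$171,140

With 2 periods per year: i = 0.053, n = 46.
Annuity factor a(46|0.053) = 17.113967; PV = 10000 × 17.113967 = 171,139.6707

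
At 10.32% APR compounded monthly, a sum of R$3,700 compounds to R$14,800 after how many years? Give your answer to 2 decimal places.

13.49 years

Periodic rate i = 0.1032/12 = 0.0086.
n = ln(14800/3700) / ln(1+0.0086) = ln(4.00000) / 0.008563 = 161.8892 months
= 161.8892/12 years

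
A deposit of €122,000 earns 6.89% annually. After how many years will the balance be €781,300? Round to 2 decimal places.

(1+i)^n = 781300/122000 = 6.40410, so n = ln 6.40410 / ln 1.0689 = 27.8694 years

27.87 years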